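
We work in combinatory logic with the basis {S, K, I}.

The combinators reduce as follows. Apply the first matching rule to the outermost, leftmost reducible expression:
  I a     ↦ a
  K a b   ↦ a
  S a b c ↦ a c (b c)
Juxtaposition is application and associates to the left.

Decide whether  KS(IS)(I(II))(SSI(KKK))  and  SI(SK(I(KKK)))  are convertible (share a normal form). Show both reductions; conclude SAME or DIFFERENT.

Answer: SAME — A ⇓ SI(SKK), B ⇓ SI(SKK)

Reduction:
Term A:
  start: KS(IS)(I(II))(SSI(KKK))
  step 1: S(I(II))(SSI(KKK))
  step 2: S(II)(SSI(KKK))
  step 3: SI(SSI(KKK))
  step 4: SI(S(KKK)(I(KKK)))
  step 5: SI(SK(I(KKK)))
  step 6: SI(SK(KKK))
  step 7: SI(SKK)

Term B:
  start: SI(SK(I(KKK)))
  step 1: SI(SK(KKK))
  step 2: SI(SKK)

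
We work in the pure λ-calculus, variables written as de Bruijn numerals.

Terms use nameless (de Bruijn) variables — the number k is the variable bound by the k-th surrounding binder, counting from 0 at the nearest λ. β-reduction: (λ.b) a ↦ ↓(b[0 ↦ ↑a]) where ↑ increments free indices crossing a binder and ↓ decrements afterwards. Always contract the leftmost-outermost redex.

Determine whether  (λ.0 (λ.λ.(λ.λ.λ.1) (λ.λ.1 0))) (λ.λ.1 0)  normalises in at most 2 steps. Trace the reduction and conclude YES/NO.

Answer: NO — after 2 steps the term is λ.(λ.λ.(λ.λ.λ.1) (λ.λ.1 0)) 0, not yet normal

Derivation:
  start: (λ.0 (λ.λ.(λ.λ.λ.1) (λ.λ.1 0))) (λ.λ.1 0)
  →1  (λ.λ.1 0) (λ.λ.(λ.λ.λ.1) (λ.λ.1 0))
  →2  λ.(λ.λ.(λ.λ.λ.1) (λ.λ.1 0)) 0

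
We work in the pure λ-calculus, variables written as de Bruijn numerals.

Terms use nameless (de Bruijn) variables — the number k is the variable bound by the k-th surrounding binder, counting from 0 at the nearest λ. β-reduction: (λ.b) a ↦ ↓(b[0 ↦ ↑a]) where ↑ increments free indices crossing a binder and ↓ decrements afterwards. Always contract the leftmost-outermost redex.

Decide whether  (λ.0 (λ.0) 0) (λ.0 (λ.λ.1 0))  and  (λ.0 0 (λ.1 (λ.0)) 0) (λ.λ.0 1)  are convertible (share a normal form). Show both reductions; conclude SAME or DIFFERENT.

Answer: DIFFERENT — A ⇓ λ.0 (λ.λ.1 0), B ⇓ λ.0 (λ.0)

Working:
Term A:
  start: (λ.0 (λ.0) 0) (λ.0 (λ.λ.1 0))
  step 1: (λ.0 (λ.λ.1 0)) (λ.0) (λ.0 (λ.λ.1 0))
  step 2: (λ.0) (λ.λ.1 0) (λ.0 (λ.λ.1 0))
  step 3: (λ.λ.1 0) (λ.0 (λ.λ.1 0))
  step 4: λ.(λ.0 (λ.λ.1 0)) 0
  step 5: λ.0 (λ.λ.1 0)

Term B:
  start: (λ.0 0 (λ.1 (λ.0)) 0) (λ.λ.0 1)
  step 1: (λ.λ.0 1) (λ.λ.0 1) (λ.(λ.λ.0 1) (λ.0)) (λ.λ.0 1)
  step 2: (λ.0 (λ.λ.0 1)) (λ.(λ.λ.0 1) (λ.0)) (λ.λ.0 1)
  step 3: (λ.(λ.λ.0 1) (λ.0)) (λ.λ.0 1) (λ.λ.0 1)
  step 4: (λ.λ.0 1) (λ.0) (λ.λ.0 1)
  step 5: (λ.0 (λ.0)) (λ.λ.0 1)
  step 6: (λ.λ.0 1) (λ.0)
  step 7: λ.0 (λ.0)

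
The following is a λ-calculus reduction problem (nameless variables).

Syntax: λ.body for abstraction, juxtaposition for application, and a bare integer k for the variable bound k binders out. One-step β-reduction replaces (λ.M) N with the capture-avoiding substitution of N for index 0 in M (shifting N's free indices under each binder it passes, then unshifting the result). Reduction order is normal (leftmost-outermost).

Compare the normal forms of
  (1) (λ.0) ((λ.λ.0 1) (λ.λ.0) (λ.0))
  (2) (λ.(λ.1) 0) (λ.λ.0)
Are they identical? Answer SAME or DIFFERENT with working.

Answer: SAME — A ⇓ λ.λ.0, B ⇓ λ.λ.0

Working:
Term A:
  start: (λ.0) ((λ.λ.0 1) (λ.λ.0) (λ.0))
  →1  (λ.λ.0 1) (λ.λ.0) (λ.0)
  →2  (λ.0 (λ.λ.0)) (λ.0)
  →3  (λ.0) (λ.λ.0)
  →4  λ.λ.0

Term B:
  start: (λ.(λ.1) 0) (λ.λ.0)
  →1  (λ.λ.λ.0) (λ.λ.0)
  →2  λ.λ.0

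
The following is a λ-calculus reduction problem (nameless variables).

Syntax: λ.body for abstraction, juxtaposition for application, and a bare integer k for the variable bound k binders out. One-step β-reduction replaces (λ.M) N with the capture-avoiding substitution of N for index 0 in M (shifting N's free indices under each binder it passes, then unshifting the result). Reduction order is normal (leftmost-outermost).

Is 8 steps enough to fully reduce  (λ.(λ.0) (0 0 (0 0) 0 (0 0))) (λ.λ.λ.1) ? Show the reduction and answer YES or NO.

  start: (λ.(λ.0) (0 0 (0 0) 0 (0 0))) (λ.λ.λ.1)
  step 1: (λ.0) ((λ.λ.λ.1) (λ.λ.λ.1) ((λ.λ.λ.1) (λ.λ.λ.1)) (λ.λ.λ.1) ((λ.λ.λ.1) (λ.λ.λ.1)))
  step 2: (λ.λ.λ.1) (λ.λ.λ.1) ((λ.λ.λ.1) (λ.λ.λ.1)) (λ.λ.λ.1) ((λ.λ.λ.1) (λ.λ.λ.1))
  step 3: (λ.λ.1) ((λ.λ.λ.1) (λ.λ.λ.1)) (λ.λ.λ.1) ((λ.λ.λ.1) (λ.λ.λ.1))
  step 4: (λ.(λ.λ.λ.1) (λ.λ.λ.1)) (λ.λ.λ.1) ((λ.λ.λ.1) (λ.λ.λ.1))
  step 5: (λ.λ.λ.1) (λ.λ.λ.1) ((λ.λ.λ.1) (λ.λ.λ.1))
  step 6: (λ.λ.1) ((λ.λ.λ.1) (λ.λ.λ.1))
  step 7: λ.(λ.λ.λ.1) (λ.λ.λ.1)
  step 8: λ.λ.λ.1

Answer: YES — reaches normal form λ.λ.λ.1 in 8 ≤ 8 steps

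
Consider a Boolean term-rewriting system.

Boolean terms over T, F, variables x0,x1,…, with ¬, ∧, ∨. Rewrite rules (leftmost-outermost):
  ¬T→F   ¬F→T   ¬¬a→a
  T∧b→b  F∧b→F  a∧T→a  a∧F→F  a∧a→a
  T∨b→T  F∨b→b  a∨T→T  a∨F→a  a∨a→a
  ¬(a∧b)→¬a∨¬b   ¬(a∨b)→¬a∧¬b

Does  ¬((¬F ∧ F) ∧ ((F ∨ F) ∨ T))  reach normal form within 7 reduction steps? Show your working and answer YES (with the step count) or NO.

  start: ¬((¬F ∧ F) ∧ ((F ∨ F) ∨ T))
  step 1: ¬(¬F ∧ F) ∨ ¬((F ∨ F) ∨ T)
  step 2: (¬¬F ∨ ¬F) ∨ ¬((F ∨ F) ∨ T)
  step 3: (F ∨ ¬F) ∨ ¬((F ∨ F) ∨ T)
  step 4: ¬F ∨ ¬((F ∨ F) ∨ T)
  step 5: T ∨ ¬((F ∨ F) ∨ T)
  step 6: T

Answer: YES — reaches normal form T in 6 ≤ 7 steps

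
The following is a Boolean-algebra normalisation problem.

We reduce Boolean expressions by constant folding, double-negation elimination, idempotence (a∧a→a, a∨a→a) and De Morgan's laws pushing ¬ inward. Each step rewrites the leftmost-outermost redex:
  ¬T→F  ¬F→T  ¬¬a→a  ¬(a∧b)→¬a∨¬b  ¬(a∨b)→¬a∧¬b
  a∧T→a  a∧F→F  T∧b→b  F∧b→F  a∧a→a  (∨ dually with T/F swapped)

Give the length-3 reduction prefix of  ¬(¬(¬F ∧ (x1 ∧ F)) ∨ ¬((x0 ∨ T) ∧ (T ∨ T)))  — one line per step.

  start: ¬(¬(¬F ∧ (x1 ∧ F)) ∨ ¬((x0 ∨ T) ∧ (T ∨ T)))
  [1] ¬¬(¬F ∧ (x1 ∧ F)) ∧ ¬¬((x0 ∨ T) ∧ (T ∨ T))
  [2] (¬F ∧ (x1 ∧ F)) ∧ ¬¬((x0 ∨ T) ∧ (T ∨ T))
  [3] (T ∧ (x1 ∧ F)) ∧ ¬¬((x0 ∨ T) ∧ (T ∨ T))

Answer: after 3 steps: (T ∧ (x1 ∧ F)) ∧ ¬¬((x0 ∨ T) ∧ (T ∨ T))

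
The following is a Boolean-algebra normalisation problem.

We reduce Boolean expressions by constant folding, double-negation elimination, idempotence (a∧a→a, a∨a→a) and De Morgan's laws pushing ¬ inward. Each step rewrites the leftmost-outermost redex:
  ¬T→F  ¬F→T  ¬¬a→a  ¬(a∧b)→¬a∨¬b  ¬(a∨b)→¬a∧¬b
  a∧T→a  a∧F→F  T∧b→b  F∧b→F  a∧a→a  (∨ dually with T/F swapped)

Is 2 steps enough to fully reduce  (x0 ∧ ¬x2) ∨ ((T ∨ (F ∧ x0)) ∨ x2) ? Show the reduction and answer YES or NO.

Answer: NO — after 2 steps the term is (x0 ∧ ¬x2) ∨ T, not yet normal

Derivation:
  start: (x0 ∧ ¬x2) ∨ ((T ∨ (F ∧ x0)) ∨ x2)
  →1  (x0 ∧ ¬x2) ∨ (T ∨ x2)
  →2  (x0 ∧ ¬x2) ∨ T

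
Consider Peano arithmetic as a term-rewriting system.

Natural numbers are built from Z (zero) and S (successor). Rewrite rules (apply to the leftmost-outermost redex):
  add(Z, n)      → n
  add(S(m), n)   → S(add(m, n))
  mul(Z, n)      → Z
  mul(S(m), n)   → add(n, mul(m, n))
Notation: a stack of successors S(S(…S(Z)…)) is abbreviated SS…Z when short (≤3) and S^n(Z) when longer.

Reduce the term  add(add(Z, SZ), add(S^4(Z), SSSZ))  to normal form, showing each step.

Answer: normal form = S^8(Z)  (in 8 steps)

Working:
  start: add(add(Z, SZ), add(S^4(Z), SSSZ))
  [1] add(SZ, add(S^4(Z), SSSZ))
  [2] S(add(Z, add(S^4(Z), SSSZ)))
  [3] S(add(S^4(Z), SSSZ))
  [4] S(S(add(SSSZ, SSSZ)))
  [5] S(S(S(add(SSZ, SSSZ))))
  [6] S(S(S(S(add(SZ, SSSZ)))))
  [7] S(S(S(S(S(add(Z, SSSZ))))))
  [8] S^8(Z)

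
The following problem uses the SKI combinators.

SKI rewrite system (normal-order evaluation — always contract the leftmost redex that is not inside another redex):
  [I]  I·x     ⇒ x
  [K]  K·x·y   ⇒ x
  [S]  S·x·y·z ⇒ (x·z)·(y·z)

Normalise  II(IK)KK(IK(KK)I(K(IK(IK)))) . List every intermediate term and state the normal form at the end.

Answer: normal form = KK  (in 7 steps)

Reduction:
  start: II(IK)KK(IK(KK)I(K(IK(IK))))
  [1] I(IK)KK(IK(KK)I(K(IK(IK))))
  [2] IKKK(IK(KK)I(K(IK(IK))))
  [3] KKK(IK(KK)I(K(IK(IK))))
  [4] K(IK(KK)I(K(IK(IK))))
  [5] K(K(KK)I(K(IK(IK))))
  [6] K(KK(K(IK(IK))))
  [7] KK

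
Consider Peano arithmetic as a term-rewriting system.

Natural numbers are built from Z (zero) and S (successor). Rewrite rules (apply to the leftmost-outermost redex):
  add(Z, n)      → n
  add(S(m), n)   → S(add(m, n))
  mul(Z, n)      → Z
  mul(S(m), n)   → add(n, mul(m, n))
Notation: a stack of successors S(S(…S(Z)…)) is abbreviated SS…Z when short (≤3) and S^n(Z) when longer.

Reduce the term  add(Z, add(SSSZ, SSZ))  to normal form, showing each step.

Answer: normal form = S^5(Z)  (in 5 steps)

Working:
  start: add(Z, add(SSSZ, SSZ))
  →1  add(SSSZ, SSZ)
  →2  S(add(SSZ, SSZ))
  →3  S(S(add(SZ, SSZ)))
  →4  S(S(S(add(Z, SSZ))))
  →5  S^5(Z)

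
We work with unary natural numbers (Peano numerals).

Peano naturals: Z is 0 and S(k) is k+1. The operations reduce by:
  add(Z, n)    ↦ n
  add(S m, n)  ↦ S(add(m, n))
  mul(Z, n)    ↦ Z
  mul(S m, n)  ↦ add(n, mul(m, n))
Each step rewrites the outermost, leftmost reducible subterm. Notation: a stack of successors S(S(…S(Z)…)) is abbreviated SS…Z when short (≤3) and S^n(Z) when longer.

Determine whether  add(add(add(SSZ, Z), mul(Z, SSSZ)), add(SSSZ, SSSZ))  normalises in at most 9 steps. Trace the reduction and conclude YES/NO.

Answer: NO — after 9 steps the term is S(S(add(Z, add(SSSZ, SSSZ)))), not yet normal

Reduction:
  start: add(add(add(SSZ, Z), mul(Z, SSSZ)), add(SSSZ, SSSZ))
  [1] add(add(S(add(SZ, Z)), mul(Z, SSSZ)), add(SSSZ, SSSZ))
  [2] add(S(add(add(SZ, Z), mul(Z, SSSZ))), add(SSSZ, SSSZ))
  [3] S(add(add(add(SZ, Z), mul(Z, SSSZ)), add(SSSZ, SSSZ)))
  [4] S(add(add(S(add(Z, Z)), mul(Z, SSSZ)), add(SSSZ, SSSZ)))
  [5] S(add(S(add(add(Z, Z), mul(Z, SSSZ))), add(SSSZ, SSSZ)))
  [6] S(S(add(add(add(Z, Z), mul(Z, SSSZ)), add(SSSZ, SSSZ))))
  [7] S(S(add(add(Z, mul(Z, SSSZ)), add(SSSZ, SSSZ))))
  [8] S(S(add(mul(Z, SSSZ), add(SSSZ, SSSZ))))
  [9] S(S(add(Z, add(SSSZ, SSSZ))))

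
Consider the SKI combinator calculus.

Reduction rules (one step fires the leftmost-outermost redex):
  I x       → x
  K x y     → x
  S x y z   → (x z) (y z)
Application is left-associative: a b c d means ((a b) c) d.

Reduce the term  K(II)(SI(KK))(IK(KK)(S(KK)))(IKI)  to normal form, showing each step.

  start: K(II)(SI(KK))(IK(KK)(S(KK)))(IKI)
  step 1: II(IK(KK)(S(KK)))(IKI)
  step 2: I(IK(KK)(S(KK)))(IKI)
  step 3: IK(KK)(S(KK))(IKI)
  step 4: K(KK)(S(KK))(IKI)
  step 5: KK(IKI)
  step 6: K

Answer: normal form = K  (in 6 steps)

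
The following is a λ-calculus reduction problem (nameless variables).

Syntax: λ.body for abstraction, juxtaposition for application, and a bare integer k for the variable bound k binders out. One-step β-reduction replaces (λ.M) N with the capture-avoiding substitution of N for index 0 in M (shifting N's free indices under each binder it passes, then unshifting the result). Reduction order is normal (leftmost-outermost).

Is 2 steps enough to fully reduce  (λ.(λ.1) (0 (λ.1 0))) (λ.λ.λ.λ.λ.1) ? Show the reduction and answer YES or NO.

  start: (λ.(λ.1) (0 (λ.1 0))) (λ.λ.λ.λ.λ.1)
  →1  (λ.λ.λ.λ.λ.λ.1) ((λ.λ.λ.λ.λ.1) (λ.(λ.λ.λ.λ.λ.1) 0))
  →2  λ.λ.λ.λ.λ.1

Answer: YES — reaches normal form λ.λ.λ.λ.λ.1 in 2 ≤ 2 steps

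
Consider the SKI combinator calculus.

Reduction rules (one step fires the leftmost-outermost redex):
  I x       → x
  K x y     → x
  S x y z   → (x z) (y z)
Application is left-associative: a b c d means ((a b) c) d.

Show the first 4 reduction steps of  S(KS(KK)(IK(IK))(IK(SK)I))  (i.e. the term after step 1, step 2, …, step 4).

  start: S(KS(KK)(IK(IK))(IK(SK)I))
  [1] S(S(IK(IK))(IK(SK)I))
  [2] S(S(K(IK))(IK(SK)I))
  [3] S(S(KK)(IK(SK)I))
  [4] S(S(KK)(K(SK)I))

Answer: after 4 steps: S(S(KK)(K(SK)I))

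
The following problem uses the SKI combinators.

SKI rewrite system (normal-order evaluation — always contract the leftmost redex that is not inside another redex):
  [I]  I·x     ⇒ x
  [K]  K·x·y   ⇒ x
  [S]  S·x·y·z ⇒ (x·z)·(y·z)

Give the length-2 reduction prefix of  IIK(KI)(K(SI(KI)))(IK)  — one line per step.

  start: IIK(KI)(K(SI(KI)))(IK)
  [1] IK(KI)(K(SI(KI)))(IK)
  [2] K(KI)(K(SI(KI)))(IK)

Answer: after 2 steps: K(KI)(K(SI(KI)))(IK)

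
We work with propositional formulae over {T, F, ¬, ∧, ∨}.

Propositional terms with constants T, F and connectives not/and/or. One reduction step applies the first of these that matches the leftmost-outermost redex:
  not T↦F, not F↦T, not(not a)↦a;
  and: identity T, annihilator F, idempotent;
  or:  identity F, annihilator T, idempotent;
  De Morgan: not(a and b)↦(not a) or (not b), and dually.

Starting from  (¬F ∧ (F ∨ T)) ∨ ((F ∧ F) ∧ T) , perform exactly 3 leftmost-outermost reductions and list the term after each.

  start: (¬F ∧ (F ∨ T)) ∨ ((F ∧ F) ∧ T)
  step 1: (T ∧ (F ∨ T)) ∨ ((F ∧ F) ∧ T)
  step 2: (F ∨ T) ∨ ((F ∧ F) ∧ T)
  step 3: T ∨ ((F ∧ F) ∧ T)

Answer: after 3 steps: T ∨ ((F ∧ F) ∧ T)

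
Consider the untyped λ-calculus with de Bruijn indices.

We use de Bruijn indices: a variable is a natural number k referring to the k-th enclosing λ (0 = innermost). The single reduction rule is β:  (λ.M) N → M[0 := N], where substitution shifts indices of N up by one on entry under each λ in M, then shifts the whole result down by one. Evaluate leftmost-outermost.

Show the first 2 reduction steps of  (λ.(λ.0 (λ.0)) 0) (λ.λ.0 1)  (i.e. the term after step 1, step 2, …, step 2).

Answer: after 2 steps: (λ.λ.0 1) (λ.0)

Reduction:
  start: (λ.(λ.0 (λ.0)) 0) (λ.λ.0 1)
  step 1: (λ.0 (λ.0)) (λ.λ.0 1)
  step 2: (λ.λ.0 1) (λ.0)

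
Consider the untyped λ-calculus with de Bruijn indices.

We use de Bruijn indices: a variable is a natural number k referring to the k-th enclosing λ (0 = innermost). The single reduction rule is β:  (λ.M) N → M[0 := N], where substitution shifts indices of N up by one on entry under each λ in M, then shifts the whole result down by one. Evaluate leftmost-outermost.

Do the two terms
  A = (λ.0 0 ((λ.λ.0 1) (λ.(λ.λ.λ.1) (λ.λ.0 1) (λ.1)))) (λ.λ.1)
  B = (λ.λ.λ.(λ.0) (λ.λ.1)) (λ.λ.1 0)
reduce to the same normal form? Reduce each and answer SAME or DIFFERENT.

Term A:
  start: (λ.0 0 ((λ.λ.0 1) (λ.(λ.λ.λ.1) (λ.λ.0 1) (λ.1)))) (λ.λ.1)
  step 1: (λ.λ.1) (λ.λ.1) ((λ.λ.0 1) (λ.(λ.λ.λ.1) (λ.λ.0 1) (λ.1)))
  step 2: (λ.λ.λ.1) ((λ.λ.0 1) (λ.(λ.λ.λ.1) (λ.λ.0 1) (λ.1)))
  step 3: λ.λ.1

Term B:
  start: (λ.λ.λ.(λ.0) (λ.λ.1)) (λ.λ.1 0)
  step 1: λ.λ.(λ.0) (λ.λ.1)
  step 2: λ.λ.λ.λ.1

Answer: DIFFERENT — A ⇓ λ.λ.1, B ⇓ λ.λ.λ.λ.1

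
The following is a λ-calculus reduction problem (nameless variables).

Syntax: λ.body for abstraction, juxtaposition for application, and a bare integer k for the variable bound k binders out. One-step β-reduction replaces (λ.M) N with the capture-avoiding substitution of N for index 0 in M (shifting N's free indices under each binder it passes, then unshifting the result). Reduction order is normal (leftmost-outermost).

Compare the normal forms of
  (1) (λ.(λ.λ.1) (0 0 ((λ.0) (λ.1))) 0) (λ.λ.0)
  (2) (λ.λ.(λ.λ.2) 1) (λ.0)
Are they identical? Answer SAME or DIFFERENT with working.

Answer: DIFFERENT — A ⇓ λ.λ.λ.0, B ⇓ λ.λ.1

Working:
Term A:
  start: (λ.(λ.λ.1) (0 0 ((λ.0) (λ.1))) 0) (λ.λ.0)
  step 1: (λ.λ.1) ((λ.λ.0) (λ.λ.0) ((λ.0) (λ.λ.λ.0))) (λ.λ.0)
  step 2: (λ.(λ.λ.0) (λ.λ.0) ((λ.0) (λ.λ.λ.0))) (λ.λ.0)
  step 3: (λ.λ.0) (λ.λ.0) ((λ.0) (λ.λ.λ.0))
  step 4: (λ.0) ((λ.0) (λ.λ.λ.0))
  step 5: (λ.0) (λ.λ.λ.0)
  step 6: λ.λ.λ.0

Term B:
  start: (λ.λ.(λ.λ.2) 1) (λ.0)
  step 1: λ.(λ.λ.2) (λ.0)
  step 2: λ.λ.1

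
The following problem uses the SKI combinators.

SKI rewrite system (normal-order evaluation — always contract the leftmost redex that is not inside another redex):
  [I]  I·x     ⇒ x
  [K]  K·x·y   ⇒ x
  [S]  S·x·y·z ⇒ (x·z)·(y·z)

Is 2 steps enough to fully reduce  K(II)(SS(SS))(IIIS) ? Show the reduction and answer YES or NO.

  start: K(II)(SS(SS))(IIIS)
  →1  II(IIIS)
  →2  I(IIIS)

Answer: NO — after 2 steps the term is I(IIIS), not yet normal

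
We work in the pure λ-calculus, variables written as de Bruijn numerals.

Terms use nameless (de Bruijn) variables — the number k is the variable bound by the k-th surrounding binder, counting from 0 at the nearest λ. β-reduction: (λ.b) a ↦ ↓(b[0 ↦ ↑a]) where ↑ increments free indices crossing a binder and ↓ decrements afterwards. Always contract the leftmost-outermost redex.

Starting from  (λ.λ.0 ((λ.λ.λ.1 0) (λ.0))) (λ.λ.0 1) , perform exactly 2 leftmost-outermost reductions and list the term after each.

Answer: after 2 steps: λ.0 (λ.λ.1 0)

Reduction:
  start: (λ.λ.0 ((λ.λ.λ.1 0) (λ.0))) (λ.λ.0 1)
  step 1: λ.0 ((λ.λ.λ.1 0) (λ.0))
  step 2: λ.0 (λ.λ.1 0)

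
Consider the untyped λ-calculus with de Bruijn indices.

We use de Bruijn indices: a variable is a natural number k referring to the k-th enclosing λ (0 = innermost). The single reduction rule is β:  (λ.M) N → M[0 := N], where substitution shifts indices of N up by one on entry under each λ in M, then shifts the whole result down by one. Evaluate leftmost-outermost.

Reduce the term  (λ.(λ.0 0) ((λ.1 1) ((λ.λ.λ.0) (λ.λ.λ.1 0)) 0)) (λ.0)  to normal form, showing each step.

Answer: normal form = λ.0  (in 9 steps)

Derivation:
  start: (λ.(λ.0 0) ((λ.1 1) ((λ.λ.λ.0) (λ.λ.λ.1 0)) 0)) (λ.0)
  step 1: (λ.0 0) ((λ.(λ.0) (λ.0)) ((λ.λ.λ.0) (λ.λ.λ.1 0)) (λ.0))
  step 2: (λ.(λ.0) (λ.0)) ((λ.λ.λ.0) (λ.λ.λ.1 0)) (λ.0) ((λ.(λ.0) (λ.0)) ((λ.λ.λ.0) (λ.λ.λ.1 0)) (λ.0))
  step 3: (λ.0) (λ.0) (λ.0) ((λ.(λ.0) (λ.0)) ((λ.λ.λ.0) (λ.λ.λ.1 0)) (λ.0))
  step 4: (λ.0) (λ.0) ((λ.(λ.0) (λ.0)) ((λ.λ.λ.0) (λ.λ.λ.1 0)) (λ.0))
  step 5: (λ.0) ((λ.(λ.0) (λ.0)) ((λ.λ.λ.0) (λ.λ.λ.1 0)) (λ.0))
  step 6: (λ.(λ.0) (λ.0)) ((λ.λ.λ.0) (λ.λ.λ.1 0)) (λ.0)
  step 7: (λ.0) (λ.0) (λ.0)
  step 8: (λ.0) (λ.0)
  step 9: λ.0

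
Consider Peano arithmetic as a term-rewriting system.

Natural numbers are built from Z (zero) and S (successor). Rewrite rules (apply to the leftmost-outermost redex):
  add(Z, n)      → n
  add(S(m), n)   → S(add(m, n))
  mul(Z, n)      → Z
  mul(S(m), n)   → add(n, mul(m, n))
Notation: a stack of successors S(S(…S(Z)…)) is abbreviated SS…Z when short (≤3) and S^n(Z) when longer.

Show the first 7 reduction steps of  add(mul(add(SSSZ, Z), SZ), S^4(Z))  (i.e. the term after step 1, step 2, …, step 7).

  start: add(mul(add(SSSZ, Z), SZ), S^4(Z))
  →1  add(mul(S(add(SSZ, Z)), SZ), S^4(Z))
  →2  add(add(SZ, mul(add(SSZ, Z), SZ)), S^4(Z))
  →3  add(S(add(Z, mul(add(SSZ, Z), SZ))), S^4(Z))
  →4  S(add(add(Z, mul(add(SSZ, Z), SZ)), S^4(Z)))
  →5  S(add(mul(add(SSZ, Z), SZ), S^4(Z)))
  →6  S(add(mul(S(add(SZ, Z)), SZ), S^4(Z)))
  →7  S(add(add(SZ, mul(add(SZ, Z), SZ)), S^4(Z)))

Answer: after 7 steps: S(add(add(SZ, mul(add(SZ, Z), SZ)), S^4(Z)))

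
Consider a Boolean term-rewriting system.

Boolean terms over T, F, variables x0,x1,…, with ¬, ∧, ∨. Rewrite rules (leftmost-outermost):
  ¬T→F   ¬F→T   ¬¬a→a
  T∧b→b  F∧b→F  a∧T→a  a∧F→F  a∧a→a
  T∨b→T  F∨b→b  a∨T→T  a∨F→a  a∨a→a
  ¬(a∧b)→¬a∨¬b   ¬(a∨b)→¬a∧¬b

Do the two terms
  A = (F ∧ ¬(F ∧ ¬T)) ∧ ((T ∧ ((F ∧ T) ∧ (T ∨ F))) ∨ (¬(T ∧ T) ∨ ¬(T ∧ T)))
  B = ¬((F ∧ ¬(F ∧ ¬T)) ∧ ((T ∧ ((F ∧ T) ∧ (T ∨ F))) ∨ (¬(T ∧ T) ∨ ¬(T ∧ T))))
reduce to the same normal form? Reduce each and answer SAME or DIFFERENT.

Answer: DIFFERENT — A ⇓ F, B ⇓ T

Working:
Term A:
  start: (F ∧ ¬(F ∧ ¬T)) ∧ ((T ∧ ((F ∧ T) ∧ (T ∨ F))) ∨ (¬(T ∧ T) ∨ ¬(T ∧ T)))
  [1] F ∧ ((T ∧ ((F ∧ T) ∧ (T ∨ F))) ∨ (¬(T ∧ T) ∨ ¬(T ∧ T)))
  [2] F

Term B:
  start: ¬((F ∧ ¬(F ∧ ¬T)) ∧ ((T ∧ ((F ∧ T) ∧ (T ∨ F))) ∨ (¬(T ∧ T) ∨ ¬(T ∧ T))))
  [1] ¬(F ∧ ¬(F ∧ ¬T)) ∨ ¬((T ∧ ((F ∧ T) ∧ (T ∨ F))) ∨ (¬(T ∧ T) ∨ ¬(T ∧ T)))
  [2] (¬F ∨ ¬¬(F ∧ ¬T)) ∨ ¬((T ∧ ((F ∧ T) ∧ (T ∨ F))) ∨ (¬(T ∧ T) ∨ ¬(T ∧ T)))
  [3] (T ∨ ¬¬(F ∧ ¬T)) ∨ ¬((T ∧ ((F ∧ T) ∧ (T ∨ F))) ∨ (¬(T ∧ T) ∨ ¬(T ∧ T)))
  [4] T ∨ ¬((T ∧ ((F ∧ T) ∧ (T ∨ F))) ∨ (¬(T ∧ T) ∨ ¬(T ∧ T)))
  [5] T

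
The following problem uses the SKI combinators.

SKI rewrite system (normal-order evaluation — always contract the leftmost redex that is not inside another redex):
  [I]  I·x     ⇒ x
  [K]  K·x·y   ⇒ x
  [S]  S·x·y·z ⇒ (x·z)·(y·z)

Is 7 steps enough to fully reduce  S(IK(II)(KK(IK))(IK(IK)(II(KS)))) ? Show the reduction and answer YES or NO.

Answer: YES — reaches normal form SK in 7 ≤ 7 steps

Working:
  start: S(IK(II)(KK(IK))(IK(IK)(II(KS))))
  [1] S(K(II)(KK(IK))(IK(IK)(II(KS))))
  [2] S(II(IK(IK)(II(KS))))
  [3] S(I(IK(IK)(II(KS))))
  [4] S(IK(IK)(II(KS)))
  [5] S(K(IK)(II(KS)))
  [6] S(IK)
  [7] SK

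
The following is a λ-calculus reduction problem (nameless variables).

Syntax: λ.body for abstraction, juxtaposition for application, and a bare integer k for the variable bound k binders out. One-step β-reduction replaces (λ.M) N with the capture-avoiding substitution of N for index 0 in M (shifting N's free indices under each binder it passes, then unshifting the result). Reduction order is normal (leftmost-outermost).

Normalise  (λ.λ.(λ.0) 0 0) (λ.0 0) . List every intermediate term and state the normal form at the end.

Answer: normal form = λ.0 0  (in 2 steps)

Reduction:
  start: (λ.λ.(λ.0) 0 0) (λ.0 0)
  step 1: λ.(λ.0) 0 0
  step 2: λ.0 0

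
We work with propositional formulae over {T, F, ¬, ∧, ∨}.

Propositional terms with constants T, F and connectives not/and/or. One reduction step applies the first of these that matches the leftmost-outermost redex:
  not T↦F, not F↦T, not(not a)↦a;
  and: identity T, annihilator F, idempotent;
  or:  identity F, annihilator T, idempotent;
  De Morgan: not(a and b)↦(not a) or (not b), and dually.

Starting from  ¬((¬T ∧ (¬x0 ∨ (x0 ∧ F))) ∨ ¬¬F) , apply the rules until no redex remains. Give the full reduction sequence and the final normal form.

Answer: normal form = T  (in 7 steps)

Working:
  start: ¬((¬T ∧ (¬x0 ∨ (x0 ∧ F))) ∨ ¬¬F)
  →1  ¬(¬T ∧ (¬x0 ∨ (x0 ∧ F))) ∧ ¬¬¬F
  →2  (¬¬T ∨ ¬(¬x0 ∨ (x0 ∧ F))) ∧ ¬¬¬F
  →3  (T ∨ ¬(¬x0 ∨ (x0 ∧ F))) ∧ ¬¬¬F
  →4  T ∧ ¬¬¬F
  →5  ¬¬¬F
  →6  ¬F
  →7  T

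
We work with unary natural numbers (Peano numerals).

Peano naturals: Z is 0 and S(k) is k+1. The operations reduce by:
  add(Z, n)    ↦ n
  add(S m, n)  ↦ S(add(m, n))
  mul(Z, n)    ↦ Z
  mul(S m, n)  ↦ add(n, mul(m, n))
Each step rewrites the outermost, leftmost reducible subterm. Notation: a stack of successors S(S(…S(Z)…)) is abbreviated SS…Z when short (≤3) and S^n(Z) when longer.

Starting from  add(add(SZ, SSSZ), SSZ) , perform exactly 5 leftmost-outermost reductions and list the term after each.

Answer: after 5 steps: S(S(S(add(SZ, SSZ))))

Derivation:
  start: add(add(SZ, SSSZ), SSZ)
  →1  add(S(add(Z, SSSZ)), SSZ)
  →2  S(add(add(Z, SSSZ), SSZ))
  →3  S(add(SSSZ, SSZ))
  →4  S(S(add(SSZ, SSZ)))
  →5  S(S(S(add(SZ, SSZ))))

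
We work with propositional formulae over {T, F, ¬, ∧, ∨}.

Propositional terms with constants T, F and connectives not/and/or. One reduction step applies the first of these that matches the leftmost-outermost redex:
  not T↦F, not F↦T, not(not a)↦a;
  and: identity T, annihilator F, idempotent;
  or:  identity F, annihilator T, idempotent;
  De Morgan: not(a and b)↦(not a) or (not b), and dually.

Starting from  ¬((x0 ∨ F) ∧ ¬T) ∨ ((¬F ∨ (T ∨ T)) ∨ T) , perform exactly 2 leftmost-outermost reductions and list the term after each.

Answer: after 2 steps: ((¬x0 ∧ ¬F) ∨ ¬¬T) ∨ ((¬F ∨ (T ∨ T)) ∨ T)

Working:
  start: ¬((x0 ∨ F) ∧ ¬T) ∨ ((¬F ∨ (T ∨ T)) ∨ T)
  [1] (¬(x0 ∨ F) ∨ ¬¬T) ∨ ((¬F ∨ (T ∨ T)) ∨ T)
  [2] ((¬x0 ∧ ¬F) ∨ ¬¬T) ∨ ((¬F ∨ (T ∨ T)) ∨ T)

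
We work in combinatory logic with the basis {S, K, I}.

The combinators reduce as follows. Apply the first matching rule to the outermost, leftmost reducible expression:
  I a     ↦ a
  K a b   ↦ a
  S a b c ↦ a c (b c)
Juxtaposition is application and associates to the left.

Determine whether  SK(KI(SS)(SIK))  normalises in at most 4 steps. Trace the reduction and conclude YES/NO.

  start: SK(KI(SS)(SIK))
  [1] SK(I(SIK))
  [2] SK(SIK)

Answer: YES — reaches normal form SK(SIK) in 2 ≤ 4 steps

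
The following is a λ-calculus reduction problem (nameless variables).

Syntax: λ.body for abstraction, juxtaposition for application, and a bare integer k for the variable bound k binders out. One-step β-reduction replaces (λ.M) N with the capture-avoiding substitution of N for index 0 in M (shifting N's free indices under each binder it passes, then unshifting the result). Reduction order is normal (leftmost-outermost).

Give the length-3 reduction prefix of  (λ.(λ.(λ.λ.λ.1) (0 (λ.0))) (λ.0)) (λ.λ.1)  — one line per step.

Answer: after 3 steps: λ.λ.1

Reduction:
  start: (λ.(λ.(λ.λ.λ.1) (0 (λ.0))) (λ.0)) (λ.λ.1)
  →1  (λ.(λ.λ.λ.1) (0 (λ.0))) (λ.0)
  →2  (λ.λ.λ.1) ((λ.0) (λ.0))
  →3  λ.λ.1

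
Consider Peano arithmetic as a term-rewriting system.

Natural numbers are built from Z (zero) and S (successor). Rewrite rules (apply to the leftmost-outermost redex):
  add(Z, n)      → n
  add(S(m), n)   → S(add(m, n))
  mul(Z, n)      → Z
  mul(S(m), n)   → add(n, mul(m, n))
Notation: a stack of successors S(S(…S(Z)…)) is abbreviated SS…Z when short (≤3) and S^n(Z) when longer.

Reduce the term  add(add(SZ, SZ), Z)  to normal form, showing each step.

  start: add(add(SZ, SZ), Z)
  step 1: add(S(add(Z, SZ)), Z)
  step 2: S(add(add(Z, SZ), Z))
  step 3: S(add(SZ, Z))
  step 4: S(S(add(Z, Z)))
  step 5: SSZ

Answer: normal form = SSZ  (in 5 steps)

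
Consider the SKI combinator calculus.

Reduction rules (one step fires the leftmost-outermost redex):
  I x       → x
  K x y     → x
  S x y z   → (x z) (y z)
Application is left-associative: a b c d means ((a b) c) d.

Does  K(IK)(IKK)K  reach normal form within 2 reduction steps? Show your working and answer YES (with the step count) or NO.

  start: K(IK)(IKK)K
  →1  IKK
  →2  KK

Answer: YES — reaches normal form KK in 2 ≤ 2 steps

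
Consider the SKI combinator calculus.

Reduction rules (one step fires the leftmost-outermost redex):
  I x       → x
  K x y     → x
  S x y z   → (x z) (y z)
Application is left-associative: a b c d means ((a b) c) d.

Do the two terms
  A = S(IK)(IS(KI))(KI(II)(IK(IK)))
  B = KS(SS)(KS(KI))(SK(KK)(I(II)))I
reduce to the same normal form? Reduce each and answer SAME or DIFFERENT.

Answer: DIFFERENT — A ⇓ KK, B ⇓ SII

Reduction:
Term A:
  start: S(IK)(IS(KI))(KI(II)(IK(IK)))
  →1  IK(KI(II)(IK(IK)))(IS(KI)(KI(II)(IK(IK))))
  →2  K(KI(II)(IK(IK)))(IS(KI)(KI(II)(IK(IK))))
  →3  KI(II)(IK(IK))
  →4  I(IK(IK))
  →5  IK(IK)
  →6  K(IK)
  →7  KK

Term B:
  start: KS(SS)(KS(KI))(SK(KK)(I(II)))I
  →1  S(KS(KI))(SK(KK)(I(II)))I
  →2  KS(KI)I(SK(KK)(I(II))I)
  →3  SI(SK(KK)(I(II))I)
  →4  SI(K(I(II))(KK(I(II)))I)
  →5  SI(I(II)I)
  →6  SI(III)
  →7  SI(II)
  →8  SII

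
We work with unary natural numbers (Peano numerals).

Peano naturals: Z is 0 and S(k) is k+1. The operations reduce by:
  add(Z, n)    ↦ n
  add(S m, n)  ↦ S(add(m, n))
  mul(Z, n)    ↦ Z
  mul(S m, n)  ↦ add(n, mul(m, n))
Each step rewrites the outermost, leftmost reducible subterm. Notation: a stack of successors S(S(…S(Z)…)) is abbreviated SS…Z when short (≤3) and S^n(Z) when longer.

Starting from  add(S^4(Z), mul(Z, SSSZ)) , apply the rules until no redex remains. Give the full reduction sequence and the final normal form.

Answer: normal form = S^4(Z)  (in 6 steps)

Reduction:
  start: add(S^4(Z), mul(Z, SSSZ))
  →1  S(add(SSSZ, mul(Z, SSSZ)))
  →2  S(S(add(SSZ, mul(Z, SSSZ))))
  →3  S(S(S(add(SZ, mul(Z, SSSZ)))))
  →4  S(S(S(S(add(Z, mul(Z, SSSZ))))))
  →5  S(S(S(S(mul(Z, SSSZ)))))
  →6  S^4(Z)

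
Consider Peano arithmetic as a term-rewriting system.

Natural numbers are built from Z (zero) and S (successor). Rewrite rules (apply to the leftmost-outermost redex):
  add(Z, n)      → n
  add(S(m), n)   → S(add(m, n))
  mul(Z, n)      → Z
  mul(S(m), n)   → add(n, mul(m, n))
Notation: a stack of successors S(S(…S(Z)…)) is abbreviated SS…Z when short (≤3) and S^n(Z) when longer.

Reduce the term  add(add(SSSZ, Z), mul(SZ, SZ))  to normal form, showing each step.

  start: add(add(SSSZ, Z), mul(SZ, SZ))
  step 1: add(S(add(SSZ, Z)), mul(SZ, SZ))
  step 2: S(add(add(SSZ, Z), mul(SZ, SZ)))
  step 3: S(add(S(add(SZ, Z)), mul(SZ, SZ)))
  step 4: S(S(add(add(SZ, Z), mul(SZ, SZ))))
  step 5: S(S(add(S(add(Z, Z)), mul(SZ, SZ))))
  step 6: S(S(S(add(add(Z, Z), mul(SZ, SZ)))))
  step 7: S(S(S(add(Z, mul(SZ, SZ)))))
  step 8: S(S(S(mul(SZ, SZ))))
  step 9: S(S(S(add(SZ, mul(Z, SZ)))))
  step 10: S(S(S(S(add(Z, mul(Z, SZ))))))
  step 11: S(S(S(S(mul(Z, SZ)))))
  step 12: S^4(Z)

Answer: normal form = S^4(Z)  (in 12 steps)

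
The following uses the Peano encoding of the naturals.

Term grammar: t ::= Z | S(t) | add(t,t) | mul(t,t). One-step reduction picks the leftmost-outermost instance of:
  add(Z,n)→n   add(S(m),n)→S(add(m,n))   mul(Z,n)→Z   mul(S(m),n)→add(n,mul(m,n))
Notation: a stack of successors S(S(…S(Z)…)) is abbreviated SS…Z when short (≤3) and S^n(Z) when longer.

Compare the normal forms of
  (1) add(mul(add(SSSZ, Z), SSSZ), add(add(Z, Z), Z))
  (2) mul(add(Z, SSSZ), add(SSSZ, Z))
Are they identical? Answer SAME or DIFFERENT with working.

Term A:
  start: add(mul(add(SSSZ, Z), SSSZ), add(add(Z, Z), Z))
  →1  add(mul(S(add(SSZ, Z)), SSSZ), add(add(Z, Z), Z))
  →2  add(add(SSSZ, mul(add(SSZ, Z), SSSZ)), add(add(Z, Z), Z))
  →3  add(S(add(SSZ, mul(add(SSZ, Z), SSSZ))), add(add(Z, Z), Z))
  →4  S(add(add(SSZ, mul(add(SSZ, Z), SSSZ)), add(add(Z, Z), Z)))
  →5  S(add(S(add(SZ, mul(add(SSZ, Z), SSSZ))), add(add(Z, Z), Z)))
  →6  S(S(add(add(SZ, mul(add(SSZ, Z), SSSZ)), add(add(Z, Z), Z))))
  →7  S(S(add(S(add(Z, mul(add(SSZ, Z), SSSZ))), add(add(Z, Z), Z))))
  →8  S(S(S(add(add(Z, mul(add(SSZ, Z), SSSZ)), add(add(Z, Z), Z)))))
  →9  S(S(S(add(mul(add(SSZ, Z), SSSZ), add(add(Z, Z), Z)))))
  →10  S(S(S(add(mul(S(add(SZ, Z)), SSSZ), add(add(Z, Z), Z)))))
  →11  S(S(S(add(add(SSSZ, mul(add(SZ, Z), SSSZ)), add(add(Z, Z), Z)))))
  →12  S(S(S(add(S(add(SSZ, mul(add(SZ, Z), SSSZ))), add(add(Z, Z), Z)))))
  →13  S(S(S(S(add(add(SSZ, mul(add(SZ, Z), SSSZ)), add(add(Z, Z), Z))))))
  →14  S(S(S(S(add(S(add(SZ, mul(add(SZ, Z), SSSZ))), add(add(Z, Z), Z))))))
  →15  S(S(S(S(S(add(add(SZ, mul(add(SZ, Z), SSSZ)), add(add(Z, Z), Z)))))))
  →16  S(S(S(S(S(add(S(add(Z, mul(add(SZ, Z), SSSZ))), add(add(Z, Z), Z)))))))
  →17  S(S(S(S(S(S(add(add(Z, mul(add(SZ, Z), SSSZ)), add(add(Z, Z), Z))))))))
  →18  S(S(S(S(S(S(add(mul(add(SZ, Z), SSSZ), add(add(Z, Z), Z))))))))
  →19  S(S(S(S(S(S(add(mul(S(add(Z, Z)), SSSZ), add(add(Z, Z), Z))))))))
  →20  S(S(S(S(S(S(add(add(SSSZ, mul(add(Z, Z), SSSZ)), add(add(Z, Z), Z))))))))
  →21  S(S(S(S(S(S(add(S(add(SSZ, mul(add(Z, Z), SSSZ))), add(add(Z, Z), Z))))))))
  →22  S(S(S(S(S(S(S(add(add(SSZ, mul(add(Z, Z), SSSZ)), add(add(Z, Z), Z)))))))))
  →23  S(S(S(S(S(S(S(add(S(add(SZ, mul(add(Z, Z), SSSZ))), add(add(Z, Z), Z)))))))))
  →24  S(S(S(S(S(S(S(S(add(add(SZ, mul(add(Z, Z), SSSZ)), add(add(Z, Z), Z))))))))))
  →25  S(S(S(S(S(S(S(S(add(S(add(Z, mul(add(Z, Z), SSSZ))), add(add(Z, Z), Z))))))))))
  →26  S(S(S(S(S(S(S(S(S(add(add(Z, mul(add(Z, Z), SSSZ)), add(add(Z, Z), Z)))))))))))
  →27  S(S(S(S(S(S(S(S(S(add(mul(add(Z, Z), SSSZ), add(add(Z, Z), Z)))))))))))
  →28  S(S(S(S(S(S(S(S(S(add(mul(Z, SSSZ), add(add(Z, Z), Z)))))))))))
  →29  S(S(S(S(S(S(S(S(S(add(Z, add(add(Z, Z), Z)))))))))))
  →30  S(S(S(S(S(S(S(S(S(add(add(Z, Z), Z))))))))))
  →31  S(S(S(S(S(S(S(S(S(add(Z, Z))))))))))
  →32  S^9(Z)

Term B:
  start: mul(add(Z, SSSZ), add(SSSZ, Z))
  →1  mul(SSSZ, add(SSSZ, Z))
  →2  add(add(SSSZ, Z), mul(SSZ, add(SSSZ, Z)))
  →3  add(S(add(SSZ, Z)), mul(SSZ, add(SSSZ, Z)))
  →4  S(add(add(SSZ, Z), mul(SSZ, add(SSSZ, Z))))
  →5  S(add(S(add(SZ, Z)), mul(SSZ, add(SSSZ, Z))))
  →6  S(S(add(add(SZ, Z), mul(SSZ, add(SSSZ, Z)))))
  →7  S(S(add(S(add(Z, Z)), mul(SSZ, add(SSSZ, Z)))))
  →8  S(S(S(add(add(Z, Z), mul(SSZ, add(SSSZ, Z))))))
  →9  S(S(S(add(Z, mul(SSZ, add(SSSZ, Z))))))
  →10  S(S(S(mul(SSZ, add(SSSZ, Z)))))
  →11  S(S(S(add(add(SSSZ, Z), mul(SZ, add(SSSZ, Z))))))
  →12  S(S(S(add(S(add(SSZ, Z)), mul(SZ, add(SSSZ, Z))))))
  →13  S(S(S(S(add(add(SSZ, Z), mul(SZ, add(SSSZ, Z)))))))
  →14  S(S(S(S(add(S(add(SZ, Z)), mul(SZ, add(SSSZ, Z)))))))
  →15  S(S(S(S(S(add(add(SZ, Z), mul(SZ, add(SSSZ, Z))))))))
  →16  S(S(S(S(S(add(S(add(Z, Z)), mul(SZ, add(SSSZ, Z))))))))
  →17  S(S(S(S(S(S(add(add(Z, Z), mul(SZ, add(SSSZ, Z)))))))))
  →18  S(S(S(S(S(S(add(Z, mul(SZ, add(SSSZ, Z)))))))))
  →19  S(S(S(S(S(S(mul(SZ, add(SSSZ, Z))))))))
  →20  S(S(S(S(S(S(add(add(SSSZ, Z), mul(Z, add(SSSZ, Z)))))))))
  →21  S(S(S(S(S(S(add(S(add(SSZ, Z)), mul(Z, add(SSSZ, Z)))))))))
  →22  S(S(S(S(S(S(S(add(add(SSZ, Z), mul(Z, add(SSSZ, Z))))))))))
  →23  S(S(S(S(S(S(S(add(S(add(SZ, Z)), mul(Z, add(SSSZ, Z))))))))))
  →24  S(S(S(S(S(S(S(S(add(add(SZ, Z), mul(Z, add(SSSZ, Z)))))))))))
  →25  S(S(S(S(S(S(S(S(add(S(add(Z, Z)), mul(Z, add(SSSZ, Z)))))))))))
  →26  S(S(S(S(S(S(S(S(S(add(add(Z, Z), mul(Z, add(SSSZ, Z))))))))))))
  →27  S(S(S(S(S(S(S(S(S(add(Z, mul(Z, add(SSSZ, Z))))))))))))
  →28  S(S(S(S(S(S(S(S(S(mul(Z, add(SSSZ, Z)))))))))))
  →29  S^9(Z)

Answer: SAME — A ⇓ S^9(Z), B ⇓ S^9(Z)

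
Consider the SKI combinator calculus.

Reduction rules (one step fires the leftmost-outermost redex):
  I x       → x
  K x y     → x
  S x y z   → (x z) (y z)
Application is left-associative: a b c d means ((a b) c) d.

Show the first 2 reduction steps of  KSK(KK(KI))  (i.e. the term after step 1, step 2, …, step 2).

  start: KSK(KK(KI))
  step 1: S(KK(KI))
  step 2: SK

Answer: after 2 steps: SK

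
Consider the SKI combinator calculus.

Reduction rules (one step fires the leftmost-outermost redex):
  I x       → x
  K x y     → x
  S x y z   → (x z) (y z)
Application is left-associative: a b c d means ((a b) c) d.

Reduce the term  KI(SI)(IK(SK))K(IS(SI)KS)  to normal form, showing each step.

Answer: normal form = SKS  (in 9 steps)

Derivation:
  start: KI(SI)(IK(SK))K(IS(SI)KS)
  step 1: I(IK(SK))K(IS(SI)KS)
  step 2: IK(SK)K(IS(SI)KS)
  step 3: K(SK)K(IS(SI)KS)
  step 4: SK(IS(SI)KS)
  step 5: SK(S(SI)KS)
  step 6: SK(SIS(KS))
  step 7: SK(I(KS)(S(KS)))
  step 8: SK(KS(S(KS)))
  step 9: SKS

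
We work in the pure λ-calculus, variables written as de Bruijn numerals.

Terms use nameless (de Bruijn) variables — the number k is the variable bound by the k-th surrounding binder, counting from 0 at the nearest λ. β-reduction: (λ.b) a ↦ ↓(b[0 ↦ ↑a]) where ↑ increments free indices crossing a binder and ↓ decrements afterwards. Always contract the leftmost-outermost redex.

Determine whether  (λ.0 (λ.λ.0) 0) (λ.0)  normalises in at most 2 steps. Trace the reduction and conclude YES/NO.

Answer: NO — after 2 steps the term is (λ.λ.0) (λ.0), not yet normal

Working:
  start: (λ.0 (λ.λ.0) 0) (λ.0)
  →1  (λ.0) (λ.λ.0) (λ.0)
  →2  (λ.λ.0) (λ.0)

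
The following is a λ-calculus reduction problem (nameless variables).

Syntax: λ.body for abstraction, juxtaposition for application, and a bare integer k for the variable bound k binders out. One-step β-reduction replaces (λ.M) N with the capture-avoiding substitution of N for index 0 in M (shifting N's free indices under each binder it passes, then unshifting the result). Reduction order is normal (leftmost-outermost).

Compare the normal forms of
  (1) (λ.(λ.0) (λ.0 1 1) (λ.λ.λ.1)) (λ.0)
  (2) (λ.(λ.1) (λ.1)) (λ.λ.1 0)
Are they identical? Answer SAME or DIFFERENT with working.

Answer: DIFFERENT — A ⇓ λ.λ.0, B ⇓ λ.λ.1 0

Working:
Term A:
  start: (λ.(λ.0) (λ.0 1 1) (λ.λ.λ.1)) (λ.0)
  →1  (λ.0) (λ.0 (λ.0) (λ.0)) (λ.λ.λ.1)
  →2  (λ.0 (λ.0) (λ.0)) (λ.λ.λ.1)
  →3  (λ.λ.λ.1) (λ.0) (λ.0)
  →4  (λ.λ.1) (λ.0)
  →5  λ.λ.0

Term B:
  start: (λ.(λ.1) (λ.1)) (λ.λ.1 0)
  →1  (λ.λ.λ.1 0) (λ.λ.λ.1 0)
  →2  λ.λ.1 0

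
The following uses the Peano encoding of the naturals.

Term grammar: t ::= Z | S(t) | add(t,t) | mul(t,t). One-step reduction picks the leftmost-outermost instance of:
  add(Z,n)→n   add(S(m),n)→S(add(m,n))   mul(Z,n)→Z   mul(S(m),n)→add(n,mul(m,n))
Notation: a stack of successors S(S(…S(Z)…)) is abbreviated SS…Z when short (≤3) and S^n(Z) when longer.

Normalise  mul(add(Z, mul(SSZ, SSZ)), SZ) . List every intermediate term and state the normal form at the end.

Answer: normal form = S^4(Z)  (in 23 steps)

Reduction:
  start: mul(add(Z, mul(SSZ, SSZ)), SZ)
  →1  mul(mul(SSZ, SSZ), SZ)
  →2  mul(add(SSZ, mul(SZ, SSZ)), SZ)
  →3  mul(S(add(SZ, mul(SZ, SSZ))), SZ)
  →4  add(SZ, mul(add(SZ, mul(SZ, SSZ)), SZ))
  →5  S(add(Z, mul(add(SZ, mul(SZ, SSZ)), SZ)))
  →6  S(mul(add(SZ, mul(SZ, SSZ)), SZ))
  →7  S(mul(S(add(Z, mul(SZ, SSZ))), SZ))
  →8  S(add(SZ, mul(add(Z, mul(SZ, SSZ)), SZ)))
  →9  S(S(add(Z, mul(add(Z, mul(SZ, SSZ)), SZ))))
  →10  S(S(mul(add(Z, mul(SZ, SSZ)), SZ)))
  →11  S(S(mul(mul(SZ, SSZ), SZ)))
  →12  S(S(mul(add(SSZ, mul(Z, SSZ)), SZ)))
  →13  S(S(mul(S(add(SZ, mul(Z, SSZ))), SZ)))
  →14  S(S(add(SZ, mul(add(SZ, mul(Z, SSZ)), SZ))))
  →15  S(S(S(add(Z, mul(add(SZ, mul(Z, SSZ)), SZ)))))
  →16  S(S(S(mul(add(SZ, mul(Z, SSZ)), SZ))))
  →17  S(S(S(mul(S(add(Z, mul(Z, SSZ))), SZ))))
  →18  S(S(S(add(SZ, mul(add(Z, mul(Z, SSZ)), SZ)))))
  →19  S(S(S(S(add(Z, mul(add(Z, mul(Z, SSZ)), SZ))))))
  →20  S(S(S(S(mul(add(Z, mul(Z, SSZ)), SZ)))))
  →21  S(S(S(S(mul(mul(Z, SSZ), SZ)))))
  →22  S(S(S(S(mul(Z, SZ)))))
  →23  S^4(Z)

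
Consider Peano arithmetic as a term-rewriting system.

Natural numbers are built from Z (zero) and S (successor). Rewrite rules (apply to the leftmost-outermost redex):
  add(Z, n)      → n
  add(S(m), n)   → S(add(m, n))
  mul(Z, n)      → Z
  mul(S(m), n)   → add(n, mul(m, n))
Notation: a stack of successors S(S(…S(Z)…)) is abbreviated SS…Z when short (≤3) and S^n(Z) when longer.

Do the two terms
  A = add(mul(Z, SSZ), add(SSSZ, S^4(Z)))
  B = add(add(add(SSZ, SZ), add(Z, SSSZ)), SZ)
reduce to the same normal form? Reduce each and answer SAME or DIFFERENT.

Term A:
  start: add(mul(Z, SSZ), add(SSSZ, S^4(Z)))
  →1  add(Z, add(SSSZ, S^4(Z)))
  →2  add(SSSZ, S^4(Z))
  →3  S(add(SSZ, S^4(Z)))
  →4  S(S(add(SZ, S^4(Z))))
  →5  S(S(S(add(Z, S^4(Z)))))
  →6  S^7(Z)

Term B:
  start: add(add(add(SSZ, SZ), add(Z, SSSZ)), SZ)
  →1  add(add(S(add(SZ, SZ)), add(Z, SSSZ)), SZ)
  →2  add(S(add(add(SZ, SZ), add(Z, SSSZ))), SZ)
  →3  S(add(add(add(SZ, SZ), add(Z, SSSZ)), SZ))
  →4  S(add(add(S(add(Z, SZ)), add(Z, SSSZ)), SZ))
  →5  S(add(S(add(add(Z, SZ), add(Z, SSSZ))), SZ))
  →6  S(S(add(add(add(Z, SZ), add(Z, SSSZ)), SZ)))
  →7  S(S(add(add(SZ, add(Z, SSSZ)), SZ)))
  →8  S(S(add(S(add(Z, add(Z, SSSZ))), SZ)))
  →9  S(S(S(add(add(Z, add(Z, SSSZ)), SZ))))
  →10  S(S(S(add(add(Z, SSSZ), SZ))))
  →11  S(S(S(add(SSSZ, SZ))))
  →12  S(S(S(S(add(SSZ, SZ)))))
  →13  S(S(S(S(S(add(SZ, SZ))))))
  →14  S(S(S(S(S(S(add(Z, SZ)))))))
  →15  S^7(Z)

Answer: SAME — A ⇓ S^7(Z), B ⇓ S^7(Z)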